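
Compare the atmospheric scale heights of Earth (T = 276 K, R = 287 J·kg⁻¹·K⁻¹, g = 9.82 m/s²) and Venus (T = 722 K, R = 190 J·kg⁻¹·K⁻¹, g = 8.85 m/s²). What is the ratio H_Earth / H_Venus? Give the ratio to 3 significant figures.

H = RT/g for each body.
H_Earth = 287 × 276 / 9.82 = 8066.4 m.
H_Venus = 190 × 722 / 8.85 = 15501 m.
H_Earth/H_Venus = 8066.4/15501 = 0.52038.

H_Earth/H_Venus ≈ 0.520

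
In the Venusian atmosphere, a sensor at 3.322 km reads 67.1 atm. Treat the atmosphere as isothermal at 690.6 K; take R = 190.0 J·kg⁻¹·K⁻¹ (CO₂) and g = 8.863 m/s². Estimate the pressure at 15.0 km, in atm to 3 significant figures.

P ≈ 30.5 atm

Scale height: H = RT/g = 190.0 × 690.6 / 8.863 = 14805 m.
Between two levels, P₂ = P₁ exp(−Δz/H) with Δz = z₂ − z₁.
Δz = 15000 − 3322.0 = 11678 m; Δz/H = 11678/14805 = 0.78879.
P₂ = 67.1 × exp(−0.78879) = 67.1 × 0.45439 = 30.490 atm.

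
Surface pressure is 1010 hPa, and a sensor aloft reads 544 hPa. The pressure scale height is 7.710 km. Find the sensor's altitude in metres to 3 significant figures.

Invert the barometric formula: z = H ln(P₀/P).
P₀/P = 1010/544 = 1.8566; ln(1.8566) = 0.61875.
z = 7710.0 × 0.61875 = 4770.6 m.

z ≈ 4770 m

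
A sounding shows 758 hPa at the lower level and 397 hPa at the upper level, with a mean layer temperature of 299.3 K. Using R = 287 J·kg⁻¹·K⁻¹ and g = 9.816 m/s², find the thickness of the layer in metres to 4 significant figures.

Hypsometric equation: Δz = (R T̄/g) ln(P₁/P₂).
R T̄/g = 287 × 299.3 / 9.816 = 8750.9 m.
ln(758/397) = ln(1.9093) = 0.64674.
Δz = 8750.9 × 0.64674 = 5659.6 m.

Δz ≈ 5660 m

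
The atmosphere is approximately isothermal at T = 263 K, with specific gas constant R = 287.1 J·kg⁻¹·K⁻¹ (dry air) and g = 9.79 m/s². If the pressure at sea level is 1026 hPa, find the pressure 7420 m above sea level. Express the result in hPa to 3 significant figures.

Scale height: H = RT/g = 287.1 × 263 / 9.79 = 7712.7 m.
Barometric formula: P = P₀ exp(−z/H).
z/H = 7420.0/7712.7 = 0.96205; exp(−0.96205) = 0.38211.
P = 1026 × 0.38211 = 392.04 hPa.

P ≈ 392 hPa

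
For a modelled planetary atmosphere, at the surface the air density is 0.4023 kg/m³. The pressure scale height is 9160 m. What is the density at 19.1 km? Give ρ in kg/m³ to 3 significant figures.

In an isothermal atmosphere, density decays like pressure: ρ = ρ₀ exp(−z/H).
z/H = 19100/9160.0 = 2.0852; exp(−2.0852) = 0.12428.
ρ = 0.4023 × 0.12428 = 0.049998 kg/m³.

ρ ≈ 0.0500 kg/m³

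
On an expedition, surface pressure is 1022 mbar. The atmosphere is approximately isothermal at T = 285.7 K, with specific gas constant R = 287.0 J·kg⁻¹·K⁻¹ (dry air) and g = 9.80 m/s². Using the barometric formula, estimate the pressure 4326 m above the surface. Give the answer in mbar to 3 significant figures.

P ≈ 609 mbar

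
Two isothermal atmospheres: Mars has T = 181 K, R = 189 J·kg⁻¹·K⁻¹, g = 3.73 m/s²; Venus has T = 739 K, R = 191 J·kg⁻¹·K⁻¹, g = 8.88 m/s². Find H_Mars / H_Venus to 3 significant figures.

H_Mars/H_Venus ≈ 0.577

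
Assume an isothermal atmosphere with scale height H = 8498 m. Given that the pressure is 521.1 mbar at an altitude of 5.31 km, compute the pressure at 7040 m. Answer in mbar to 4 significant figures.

Between two levels, P₂ = P₁ exp(−Δz/H) with Δz = z₂ − z₁.
Δz = 7040.0 − 5310.0 = 1730.0 m; Δz/H = 1730.0/8498.0 = 0.20358.
P₂ = 521.1 × exp(−0.20358) = 521.1 × 0.81580 = 425.11 mbar.

P ≈ 425.1 mbar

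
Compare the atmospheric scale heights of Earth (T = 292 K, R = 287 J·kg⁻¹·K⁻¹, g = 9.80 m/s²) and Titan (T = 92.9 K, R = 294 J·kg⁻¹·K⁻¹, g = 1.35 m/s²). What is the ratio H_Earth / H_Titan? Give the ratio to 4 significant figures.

H = RT/g for each body.
H_Earth = 287 × 292 / 9.80 = 8551.4 m.
H_Titan = 294 × 92.9 / 1.35 = 20232 m.
H_Earth/H_Titan = 8551.4/20232 = 0.42267.

H_Earth/H_Titan ≈ 0.4227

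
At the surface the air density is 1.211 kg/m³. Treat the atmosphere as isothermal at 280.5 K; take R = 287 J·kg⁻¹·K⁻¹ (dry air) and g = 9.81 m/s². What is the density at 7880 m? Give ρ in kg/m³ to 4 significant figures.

ρ ≈ 0.4636 kg/m³

Scale height: H = RT/g = 287 × 280.5 / 9.81 = 8206.3 m.
In an isothermal atmosphere, density decays like pressure: ρ = ρ₀ exp(−z/H).
z/H = 7880.0/8206.3 = 0.96024; exp(−0.96024) = 0.38280.
ρ = 1.211 × 0.38280 = 0.46357 kg/m³.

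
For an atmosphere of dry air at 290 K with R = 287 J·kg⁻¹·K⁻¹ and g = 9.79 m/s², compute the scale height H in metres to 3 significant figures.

H ≈ 8500 m

The scale height of an isothermal atmosphere is H = RT/g.
H = 287 × 290 / 9.79 = 83230/9.79 = 8501.5 m.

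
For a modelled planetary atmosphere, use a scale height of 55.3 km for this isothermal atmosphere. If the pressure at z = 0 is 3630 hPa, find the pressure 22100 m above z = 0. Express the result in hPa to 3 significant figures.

Barometric formula: P = P₀ exp(−z/H).
z/H = 22100/55300 = 0.39964; exp(−0.39964) = 0.67056.
P = 3630 × 0.67056 = 2434.1 hPa.

P ≈ 2430 hPa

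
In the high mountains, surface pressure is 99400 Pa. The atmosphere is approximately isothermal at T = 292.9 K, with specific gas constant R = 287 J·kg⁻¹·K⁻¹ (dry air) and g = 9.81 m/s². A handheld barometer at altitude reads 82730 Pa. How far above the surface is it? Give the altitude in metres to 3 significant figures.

Scale height: H = RT/g = 287 × 292.9 / 9.81 = 8569.0 m.
Invert the barometric formula: z = H ln(P₀/P).
P₀/P = 99400/82730 = 1.2015; ln(1.2015) = 0.18357.
z = 8569.0 × 0.18357 = 1573.0 m.

z ≈ 1570 m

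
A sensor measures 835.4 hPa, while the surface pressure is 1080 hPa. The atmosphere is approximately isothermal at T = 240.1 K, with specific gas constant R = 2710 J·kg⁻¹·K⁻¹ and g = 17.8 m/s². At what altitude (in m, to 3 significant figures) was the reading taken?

z ≈ 9390 m

Scale height: H = RT/g = 2710 × 240.1 / 17.8 = 36555 m.
Invert the barometric formula: z = H ln(P₀/P).
P₀/P = 1080/835.4 = 1.2928; ln(1.2928) = 0.25681.
z = 36555 × 0.25681 = 9387.7 m.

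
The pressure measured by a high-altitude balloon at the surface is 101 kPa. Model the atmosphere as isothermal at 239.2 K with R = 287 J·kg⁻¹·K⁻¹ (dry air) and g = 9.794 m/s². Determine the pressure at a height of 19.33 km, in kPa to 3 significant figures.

Scale height: H = RT/g = 287 × 239.2 / 9.794 = 7009.4 m.
Barometric formula: P = P₀ exp(−z/H).
z/H = 19330/7009.4 = 2.7577; exp(−2.7577) = 0.063438.
P = 101 × 0.063438 = 6.4072 kPa.

P ≈ 6.41 kPa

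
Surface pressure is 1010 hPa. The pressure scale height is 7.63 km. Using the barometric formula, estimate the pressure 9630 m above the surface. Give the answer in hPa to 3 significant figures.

P ≈ 286 hPa

Barometric formula: P = P₀ exp(−z/H).
z/H = 9630.0/7630.0 = 1.2621; exp(−1.2621) = 0.28306.
P = 1010 × 0.28306 = 285.89 hPa.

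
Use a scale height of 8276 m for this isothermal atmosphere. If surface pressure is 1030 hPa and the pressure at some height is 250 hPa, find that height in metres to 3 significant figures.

z ≈ 11700 m

Invert the barometric formula: z = H ln(P₀/P).
P₀/P = 1030/250 = 4.1200; ln(4.1200) = 1.4159.
z = 8276.0 × 1.4159 = 11718 m.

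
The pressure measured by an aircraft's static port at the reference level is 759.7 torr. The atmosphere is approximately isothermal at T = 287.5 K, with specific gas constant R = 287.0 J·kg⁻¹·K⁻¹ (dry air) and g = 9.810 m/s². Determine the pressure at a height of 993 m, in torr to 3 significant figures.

Scale height: H = RT/g = 287.0 × 287.5 / 9.810 = 8411.1 m.
Barometric formula: P = P₀ exp(−z/H).
z/H = 993.00/8411.1 = 0.11806; exp(−0.11806) = 0.88864.
P = 759.7 × 0.88864 = 675.10 torr.

P ≈ 675 torr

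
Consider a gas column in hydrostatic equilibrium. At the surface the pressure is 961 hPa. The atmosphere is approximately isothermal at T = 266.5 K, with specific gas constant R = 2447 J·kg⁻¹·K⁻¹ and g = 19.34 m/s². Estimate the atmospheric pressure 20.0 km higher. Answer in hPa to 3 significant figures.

Scale height: H = RT/g = 2447 × 266.5 / 19.34 = 33719 m.
Barometric formula: P = P₀ exp(−z/H).
z/H = 20000/33719 = 0.59314; exp(−0.59314) = 0.55259.
P = 961 × 0.55259 = 531.04 hPa.

P ≈ 531 hPa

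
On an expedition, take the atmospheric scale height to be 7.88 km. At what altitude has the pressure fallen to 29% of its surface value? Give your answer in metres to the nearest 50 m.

Set P/P₀ = exp(−z/H) = 0.29, so z = −H ln(0.29).
−ln(0.29) = 1.2379; z = 7880.0 × 1.2379 = 9754.7 m.

z ≈ 9750 m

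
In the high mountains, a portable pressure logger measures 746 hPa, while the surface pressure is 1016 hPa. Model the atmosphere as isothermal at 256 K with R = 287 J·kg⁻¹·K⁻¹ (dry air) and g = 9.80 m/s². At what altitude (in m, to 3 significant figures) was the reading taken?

Scale height: H = RT/g = 287 × 256 / 9.80 = 7497.1 m.
Invert the barometric formula: z = H ln(P₀/P).
P₀/P = 1016/746 = 1.3619; ln(1.3619) = 0.30888.
z = 7497.1 × 0.30888 = 2315.7 m.

z ≈ 2320 m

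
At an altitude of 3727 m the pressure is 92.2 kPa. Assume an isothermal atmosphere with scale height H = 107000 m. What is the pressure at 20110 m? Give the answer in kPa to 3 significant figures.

P ≈ 79.1 kPa

Between two levels, P₂ = P₁ exp(−Δz/H) with Δz = z₂ − z₁.
Δz = 20110 − 3727.0 = 16383 m; Δz/H = 16383/107000 = 0.15311.
P₂ = 92.2 × exp(−0.15311) = 92.2 × 0.85804 = 79.111 kPa.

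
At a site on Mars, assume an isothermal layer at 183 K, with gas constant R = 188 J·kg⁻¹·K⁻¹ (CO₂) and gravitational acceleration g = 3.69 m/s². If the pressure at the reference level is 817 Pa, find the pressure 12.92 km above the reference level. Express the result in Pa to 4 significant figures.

P ≈ 204.4 Pa

Scale height: H = RT/g = 188 × 183 / 3.69 = 9323.6 m.
Barometric formula: P = P₀ exp(−z/H).
z/H = 12920/9323.6 = 1.3857; exp(−1.3857) = 0.25015.
P = 817 × 0.25015 = 204.37 Pa.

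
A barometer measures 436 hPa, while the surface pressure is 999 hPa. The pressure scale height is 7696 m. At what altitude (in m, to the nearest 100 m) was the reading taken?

Invert the barometric formula: z = H ln(P₀/P).
P₀/P = 999/436 = 2.2913; ln(2.2913) = 0.82912.
z = 7696.0 × 0.82912 = 6380.9 m.

z ≈ 6400 m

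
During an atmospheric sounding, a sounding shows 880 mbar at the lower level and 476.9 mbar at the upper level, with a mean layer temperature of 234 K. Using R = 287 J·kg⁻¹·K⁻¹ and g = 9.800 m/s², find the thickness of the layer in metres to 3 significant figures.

Δz ≈ 4200 m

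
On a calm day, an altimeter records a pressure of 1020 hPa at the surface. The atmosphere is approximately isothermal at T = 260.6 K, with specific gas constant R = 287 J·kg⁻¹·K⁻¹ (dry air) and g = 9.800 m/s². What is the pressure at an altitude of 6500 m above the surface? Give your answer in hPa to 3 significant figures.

Scale height: H = RT/g = 287 × 260.6 / 9.800 = 7631.9 m.
Barometric formula: P = P₀ exp(−z/H).
z/H = 6500.0/7631.9 = 0.85169; exp(−0.85169) = 0.42669.
P = 1020 × 0.42669 = 435.22 hPa.

P ≈ 435 hPa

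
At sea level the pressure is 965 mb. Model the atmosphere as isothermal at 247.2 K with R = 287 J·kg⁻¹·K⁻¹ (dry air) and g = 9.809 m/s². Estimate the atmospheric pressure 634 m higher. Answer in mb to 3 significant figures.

P ≈ 884 mb

Scale height: H = RT/g = 287 × 247.2 / 9.809 = 7232.8 m.
Barometric formula: P = P₀ exp(−z/H).
z/H = 634.00/7232.8 = 0.087656; exp(−0.087656) = 0.91608.
P = 965 × 0.91608 = 884.02 mb.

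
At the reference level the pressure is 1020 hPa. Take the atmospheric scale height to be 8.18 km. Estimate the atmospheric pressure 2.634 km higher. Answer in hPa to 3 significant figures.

P ≈ 739 hPa

Barometric formula: P = P₀ exp(−z/H).
z/H = 2634.0/8180.0 = 0.32200; exp(−0.32200) = 0.72470.
P = 1020 × 0.72470 = 739.19 hPa.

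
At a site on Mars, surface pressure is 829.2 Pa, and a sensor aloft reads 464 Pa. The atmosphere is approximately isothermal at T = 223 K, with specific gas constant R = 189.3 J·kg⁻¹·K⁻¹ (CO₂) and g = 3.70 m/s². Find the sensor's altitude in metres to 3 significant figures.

z ≈ 6620 m

Scale height: H = RT/g = 189.3 × 223 / 3.70 = 11409 m.
Invert the barometric formula: z = H ln(P₀/P).
P₀/P = 829.2/464 = 1.7871; ln(1.7871) = 0.58059.
z = 11409 × 0.58059 = 6624.0 m.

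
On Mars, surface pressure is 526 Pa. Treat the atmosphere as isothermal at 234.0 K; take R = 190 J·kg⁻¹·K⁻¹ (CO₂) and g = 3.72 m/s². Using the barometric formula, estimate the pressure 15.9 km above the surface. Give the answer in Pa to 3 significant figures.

P ≈ 139 Pa

Scale height: H = RT/g = 190 × 234.0 / 3.72 = 11952 m.
Barometric formula: P = P₀ exp(−z/H).
z/H = 15900/11952 = 1.3303; exp(−1.3303) = 0.26440.
P = 526 × 0.26440 = 139.07 Pa.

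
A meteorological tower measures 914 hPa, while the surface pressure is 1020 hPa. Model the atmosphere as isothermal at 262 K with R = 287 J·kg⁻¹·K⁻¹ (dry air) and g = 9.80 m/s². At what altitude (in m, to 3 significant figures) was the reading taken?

z ≈ 842 m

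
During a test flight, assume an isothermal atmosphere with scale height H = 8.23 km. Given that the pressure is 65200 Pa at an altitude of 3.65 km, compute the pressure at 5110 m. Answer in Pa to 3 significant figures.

P ≈ 54600 Pa

Between two levels, P₂ = P₁ exp(−Δz/H) with Δz = z₂ − z₁.
Δz = 5110.0 − 3650.0 = 1460.0 m; Δz/H = 1460.0/8230.0 = 0.17740.
P₂ = 65200 × exp(−0.17740) = 65200 × 0.83744 = 54601 Pa.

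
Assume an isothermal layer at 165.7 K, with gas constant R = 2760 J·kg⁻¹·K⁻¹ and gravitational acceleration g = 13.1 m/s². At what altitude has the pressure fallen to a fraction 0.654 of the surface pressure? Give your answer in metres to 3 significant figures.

z ≈ 14800 m

Scale height: H = RT/g = 2760 × 165.7 / 13.1 = 34911 m.
Set P/P₀ = exp(−z/H) = 0.654, so z = −H ln(0.654).
−ln(0.654) = 0.42465; z = 34911 × 0.42465 = 14825 m.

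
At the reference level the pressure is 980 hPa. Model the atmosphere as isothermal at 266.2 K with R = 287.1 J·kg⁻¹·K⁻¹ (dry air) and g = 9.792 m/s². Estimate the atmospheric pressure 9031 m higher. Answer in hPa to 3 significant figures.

P ≈ 308 hPa

Scale height: H = RT/g = 287.1 × 266.2 / 9.792 = 7804.9 m.
Barometric formula: P = P₀ exp(−z/H).
z/H = 9031.0/7804.9 = 1.1571; exp(−1.1571) = 0.31440.
P = 980 × 0.31440 = 308.11 hPa.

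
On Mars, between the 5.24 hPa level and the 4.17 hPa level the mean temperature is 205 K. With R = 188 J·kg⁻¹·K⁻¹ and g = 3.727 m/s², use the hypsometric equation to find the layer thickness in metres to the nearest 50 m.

Hypsometric equation: Δz = (R T̄/g) ln(P₁/P₂).
R T̄/g = 188 × 205 / 3.727 = 10341 m.
ln(5.24/4.17) = ln(1.2566) = 0.22841.
Δz = 10341 × 0.22841 = 2362.0 m.

Δz ≈ 2350 m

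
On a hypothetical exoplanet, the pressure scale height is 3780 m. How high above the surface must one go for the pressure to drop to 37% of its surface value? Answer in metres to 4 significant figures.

Set P/P₀ = exp(−z/H) = 0.37, so z = −H ln(0.37).
−ln(0.37) = 0.99425; z = 3780.0 × 0.99425 = 3758.3 m.

z ≈ 3758 m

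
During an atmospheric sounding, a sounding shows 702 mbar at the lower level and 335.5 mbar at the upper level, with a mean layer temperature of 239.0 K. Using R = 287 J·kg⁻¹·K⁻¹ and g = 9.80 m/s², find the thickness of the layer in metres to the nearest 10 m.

Hypsometric equation: Δz = (R T̄/g) ln(P₁/P₂).
R T̄/g = 287 × 239.0 / 9.80 = 6999.3 m.
ln(702/335.5) = ln(2.0924) = 0.73831.
Δz = 6999.3 × 0.73831 = 5167.7 m.

Δz ≈ 5170 m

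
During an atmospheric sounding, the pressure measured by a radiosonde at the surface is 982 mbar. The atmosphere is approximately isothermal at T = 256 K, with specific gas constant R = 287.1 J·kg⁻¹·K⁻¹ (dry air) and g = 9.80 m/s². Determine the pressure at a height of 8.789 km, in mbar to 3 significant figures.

Scale height: H = RT/g = 287.1 × 256 / 9.80 = 7499.8 m.
Barometric formula: P = P₀ exp(−z/H).
z/H = 8789.0/7499.8 = 1.1719; exp(−1.1719) = 0.30978.
P = 982 × 0.30978 = 304.20 mbar.

P ≈ 304 mbar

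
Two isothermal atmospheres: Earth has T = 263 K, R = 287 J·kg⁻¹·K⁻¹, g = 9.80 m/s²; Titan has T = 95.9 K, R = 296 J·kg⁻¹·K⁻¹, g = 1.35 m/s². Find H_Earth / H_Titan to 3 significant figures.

H = RT/g for each body.
H_Earth = 287 × 263 / 9.80 = 7702.1 m.
H_Titan = 296 × 95.9 / 1.35 = 21027 m.
H_Earth/H_Titan = 7702.1/21027 = 0.36630.

H_Earth/H_Titan ≈ 0.366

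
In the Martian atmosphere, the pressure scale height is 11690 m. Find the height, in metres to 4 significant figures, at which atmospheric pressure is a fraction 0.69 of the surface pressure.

z ≈ 4338 m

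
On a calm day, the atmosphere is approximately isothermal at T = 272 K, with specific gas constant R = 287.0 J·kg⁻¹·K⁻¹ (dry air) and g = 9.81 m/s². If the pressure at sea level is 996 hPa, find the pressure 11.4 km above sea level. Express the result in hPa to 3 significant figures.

Scale height: H = RT/g = 287.0 × 272 / 9.81 = 7957.6 m.
Barometric formula: P = P₀ exp(−z/H).
z/H = 11400/7957.6 = 1.4326; exp(−1.4326) = 0.23869.
P = 996 × 0.23869 = 237.74 hPa.

P ≈ 238 hPa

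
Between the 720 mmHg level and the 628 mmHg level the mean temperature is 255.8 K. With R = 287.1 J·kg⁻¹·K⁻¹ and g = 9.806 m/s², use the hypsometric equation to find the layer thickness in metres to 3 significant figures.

Δz ≈ 1020 m

Hypsometric equation: Δz = (R T̄/g) ln(P₁/P₂).
R T̄/g = 287.1 × 255.8 / 9.806 = 7489.3 m.
ln(720/628) = ln(1.1465) = 0.13671.
Δz = 7489.3 × 0.13671 = 1023.9 m.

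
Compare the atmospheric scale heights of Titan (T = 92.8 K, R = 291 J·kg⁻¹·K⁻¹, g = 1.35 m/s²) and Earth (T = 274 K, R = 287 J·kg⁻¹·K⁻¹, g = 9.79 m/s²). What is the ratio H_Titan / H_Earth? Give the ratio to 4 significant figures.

H_Titan/H_Earth ≈ 2.490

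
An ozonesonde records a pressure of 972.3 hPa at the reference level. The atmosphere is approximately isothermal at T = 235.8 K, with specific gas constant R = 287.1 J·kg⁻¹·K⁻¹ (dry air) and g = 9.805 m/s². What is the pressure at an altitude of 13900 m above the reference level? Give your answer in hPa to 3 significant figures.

Scale height: H = RT/g = 287.1 × 235.8 / 9.805 = 6904.5 m.
Barometric formula: P = P₀ exp(−z/H).
z/H = 13900/6904.5 = 2.0132; exp(−2.0132) = 0.13356.
P = 972.3 × 0.13356 = 129.86 hPa.

P ≈ 130 hPa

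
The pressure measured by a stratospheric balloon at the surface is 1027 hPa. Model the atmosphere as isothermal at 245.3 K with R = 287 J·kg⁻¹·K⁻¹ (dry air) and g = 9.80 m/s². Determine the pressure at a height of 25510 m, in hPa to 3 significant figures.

P ≈ 29.5 hPa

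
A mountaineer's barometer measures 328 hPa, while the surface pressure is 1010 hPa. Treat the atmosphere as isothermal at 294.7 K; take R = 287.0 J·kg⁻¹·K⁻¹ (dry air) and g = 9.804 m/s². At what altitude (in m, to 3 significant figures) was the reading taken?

z ≈ 9700 m

Scale height: H = RT/g = 287.0 × 294.7 / 9.804 = 8627.0 m.
Invert the barometric formula: z = H ln(P₀/P).
P₀/P = 1010/328 = 3.0793; ln(3.0793) = 1.1247.
z = 8627.0 × 1.1247 = 9702.8 m.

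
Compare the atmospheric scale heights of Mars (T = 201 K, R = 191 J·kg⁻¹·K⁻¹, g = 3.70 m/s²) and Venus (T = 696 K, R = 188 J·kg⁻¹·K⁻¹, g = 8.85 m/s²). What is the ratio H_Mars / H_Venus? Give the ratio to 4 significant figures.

H_Mars/H_Venus ≈ 0.7018

H = RT/g for each body.
H_Mars = 191 × 201 / 3.70 = 10376 m.
H_Venus = 188 × 696 / 8.85 = 14785 m.
H_Mars/H_Venus = 10376/14785 = 0.70179.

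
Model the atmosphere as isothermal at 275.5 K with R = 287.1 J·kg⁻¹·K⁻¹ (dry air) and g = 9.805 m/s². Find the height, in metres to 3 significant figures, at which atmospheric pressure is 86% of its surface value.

Scale height: H = RT/g = 287.1 × 275.5 / 9.805 = 8066.9 m.
Set P/P₀ = exp(−z/H) = 0.86, so z = −H ln(0.86).
−ln(0.86) = 0.15082; z = 8066.9 × 0.15082 = 1216.6 m.

z ≈ 1220 m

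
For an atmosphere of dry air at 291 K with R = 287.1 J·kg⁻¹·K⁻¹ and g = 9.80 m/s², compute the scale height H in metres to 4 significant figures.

The scale height of an isothermal atmosphere is H = RT/g.
H = 287.1 × 291 / 9.80 = 83546/9.80 = 8525.1 m.

H ≈ 8525 m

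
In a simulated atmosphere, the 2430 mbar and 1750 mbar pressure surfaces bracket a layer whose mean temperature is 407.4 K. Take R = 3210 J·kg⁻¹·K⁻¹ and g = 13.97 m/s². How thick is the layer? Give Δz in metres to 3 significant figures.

Hypsometric equation: Δz = (R T̄/g) ln(P₁/P₂).
R T̄/g = 3210 × 407.4 / 13.97 = 93612 m.
ln(2430/1750) = ln(1.3886) = 0.32830.
Δz = 93612 × 0.32830 = 30733 m.

Δz ≈ 30700 m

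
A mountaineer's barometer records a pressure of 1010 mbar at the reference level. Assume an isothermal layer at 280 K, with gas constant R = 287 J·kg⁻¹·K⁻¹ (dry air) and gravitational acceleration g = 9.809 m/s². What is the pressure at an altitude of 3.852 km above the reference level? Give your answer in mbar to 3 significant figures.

P ≈ 631 mbar

Scale height: H = RT/g = 287 × 280 / 9.809 = 8192.5 m.
Barometric formula: P = P₀ exp(−z/H).
z/H = 3852.0/8192.5 = 0.47019; exp(−0.47019) = 0.62488.
P = 1010 × 0.62488 = 631.13 mbar.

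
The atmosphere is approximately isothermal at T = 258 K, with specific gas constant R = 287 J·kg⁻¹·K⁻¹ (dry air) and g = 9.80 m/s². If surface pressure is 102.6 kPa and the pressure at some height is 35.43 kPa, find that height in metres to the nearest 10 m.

Scale height: H = RT/g = 287 × 258 / 9.80 = 7555.7 m.
Invert the barometric formula: z = H ln(P₀/P).
P₀/P = 102.6/35.43 = 2.8959; ln(2.8959) = 1.0633.
z = 7555.7 × 1.0633 = 8034.0 m.

z ≈ 8030 m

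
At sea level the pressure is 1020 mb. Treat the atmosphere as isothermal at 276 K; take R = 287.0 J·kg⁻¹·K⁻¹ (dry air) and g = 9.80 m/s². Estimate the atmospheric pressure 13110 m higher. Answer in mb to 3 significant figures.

P ≈ 201 mb

Scale height: H = RT/g = 287.0 × 276 / 9.80 = 8082.9 m.
Barometric formula: P = P₀ exp(−z/H).
z/H = 13110/8082.9 = 1.6219; exp(−1.6219) = 0.19752.
P = 1020 × 0.19752 = 201.47 mb.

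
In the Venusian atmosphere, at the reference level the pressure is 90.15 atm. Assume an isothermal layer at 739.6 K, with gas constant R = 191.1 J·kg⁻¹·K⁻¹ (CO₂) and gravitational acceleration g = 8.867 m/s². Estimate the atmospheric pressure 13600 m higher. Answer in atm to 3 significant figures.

Scale height: H = RT/g = 191.1 × 739.6 / 8.867 = 15940 m.
Barometric formula: P = P₀ exp(−z/H).
z/H = 13600/15940 = 0.85320; exp(−0.85320) = 0.42605.
P = 90.15 × 0.42605 = 38.408 atm.

P ≈ 38.4 atm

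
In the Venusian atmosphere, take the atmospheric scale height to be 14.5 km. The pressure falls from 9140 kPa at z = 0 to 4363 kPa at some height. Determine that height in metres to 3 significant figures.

z ≈ 10700 m

Invert the barometric formula: z = H ln(P₀/P).
P₀/P = 9140/4363 = 2.0949; ln(2.0949) = 0.73951.
z = 14500 × 0.73951 = 10723 m.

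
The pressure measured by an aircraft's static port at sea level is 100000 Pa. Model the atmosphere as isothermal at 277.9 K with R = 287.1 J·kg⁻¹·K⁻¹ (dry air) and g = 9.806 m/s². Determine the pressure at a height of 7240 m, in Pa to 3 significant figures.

Scale height: H = RT/g = 287.1 × 277.9 / 9.806 = 8136.4 m.
Barometric formula: P = P₀ exp(−z/H).
z/H = 7240.0/8136.4 = 0.88983; exp(−0.88983) = 0.41073.
P = 100000 × 0.41073 = 41073 Pa.

P ≈ 41100 Pa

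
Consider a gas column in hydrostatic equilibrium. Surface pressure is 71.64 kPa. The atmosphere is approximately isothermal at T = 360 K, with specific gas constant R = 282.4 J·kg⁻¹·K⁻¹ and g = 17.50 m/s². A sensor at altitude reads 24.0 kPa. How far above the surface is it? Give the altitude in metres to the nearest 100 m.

Scale height: H = RT/g = 282.4 × 360 / 17.50 = 5809.4 m.
Invert the barometric formula: z = H ln(P₀/P).
P₀/P = 71.64/24.0 = 2.9850; ln(2.9850) = 1.0936.
z = 5809.4 × 1.0936 = 6353.2 m.

z ≈ 6400 m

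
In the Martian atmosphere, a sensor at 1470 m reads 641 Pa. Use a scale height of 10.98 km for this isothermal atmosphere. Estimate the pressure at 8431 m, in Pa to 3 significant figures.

P ≈ 340 Pa

Between two levels, P₂ = P₁ exp(−Δz/H) with Δz = z₂ − z₁.
Δz = 8431.0 − 1470.0 = 6961.0 m; Δz/H = 6961.0/10980 = 0.63397.
P₂ = 641 × exp(−0.63397) = 641 × 0.53048 = 340.04 Pa.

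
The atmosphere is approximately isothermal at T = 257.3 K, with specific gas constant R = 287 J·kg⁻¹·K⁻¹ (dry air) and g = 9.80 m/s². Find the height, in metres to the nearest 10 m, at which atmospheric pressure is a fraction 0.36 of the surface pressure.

z ≈ 7700 m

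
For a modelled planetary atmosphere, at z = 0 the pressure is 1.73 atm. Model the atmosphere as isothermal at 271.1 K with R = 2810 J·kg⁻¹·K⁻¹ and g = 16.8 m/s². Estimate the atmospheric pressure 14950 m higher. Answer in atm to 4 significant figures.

Scale height: H = RT/g = 2810 × 271.1 / 16.8 = 45345 m.
Barometric formula: P = P₀ exp(−z/H).
z/H = 14950/45345 = 0.32969; exp(−0.32969) = 0.71915.
P = 1.73 × 0.71915 = 1.2441 atm.

P ≈ 1.244 atm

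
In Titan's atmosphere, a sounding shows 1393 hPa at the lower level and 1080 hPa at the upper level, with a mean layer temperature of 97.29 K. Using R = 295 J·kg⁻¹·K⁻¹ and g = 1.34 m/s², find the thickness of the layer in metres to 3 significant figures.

Δz ≈ 5450 m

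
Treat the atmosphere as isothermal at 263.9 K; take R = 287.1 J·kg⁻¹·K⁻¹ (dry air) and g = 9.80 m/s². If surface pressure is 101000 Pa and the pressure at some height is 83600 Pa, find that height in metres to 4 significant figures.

Scale height: H = RT/g = 287.1 × 263.9 / 9.80 = 7731.2 m.
Invert the barometric formula: z = H ln(P₀/P).
P₀/P = 101000/83600 = 1.2081; ln(1.2081) = 0.18905.
z = 7731.2 × 0.18905 = 1461.6 m.

z ≈ 1462 m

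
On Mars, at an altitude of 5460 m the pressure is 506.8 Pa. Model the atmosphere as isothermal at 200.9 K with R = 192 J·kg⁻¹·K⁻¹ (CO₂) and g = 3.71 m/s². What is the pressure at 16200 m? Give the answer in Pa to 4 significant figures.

Scale height: H = RT/g = 192 × 200.9 / 3.71 = 10397 m.
Between two levels, P₂ = P₁ exp(−Δz/H) with Δz = z₂ − z₁.
Δz = 16200 − 5460.0 = 10740 m; Δz/H = 10740/10397 = 1.0330.
P₂ = 506.8 × exp(−1.0330) = 506.8 × 0.35594 = 180.39 Pa.

P ≈ 180.4 Pa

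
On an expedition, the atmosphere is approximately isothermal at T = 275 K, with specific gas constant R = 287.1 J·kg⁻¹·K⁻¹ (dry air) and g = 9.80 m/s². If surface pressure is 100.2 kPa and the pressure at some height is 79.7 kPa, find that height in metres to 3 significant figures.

z ≈ 1840 m

Scale height: H = RT/g = 287.1 × 275 / 9.80 = 8056.4 m.
Invert the barometric formula: z = H ln(P₀/P).
P₀/P = 100.2/79.7 = 1.2572; ln(1.2572) = 0.22889.
z = 8056.4 × 0.22889 = 1844.0 m.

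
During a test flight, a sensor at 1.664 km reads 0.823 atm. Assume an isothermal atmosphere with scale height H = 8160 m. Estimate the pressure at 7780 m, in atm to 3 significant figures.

Between two levels, P₂ = P₁ exp(−Δz/H) with Δz = z₂ − z₁.
Δz = 7780.0 − 1664.0 = 6116.0 m; Δz/H = 6116.0/8160.0 = 0.74951.
P₂ = 0.823 × exp(−0.74951) = 0.823 × 0.47260 = 0.38895 atm.

P ≈ 0.389 atm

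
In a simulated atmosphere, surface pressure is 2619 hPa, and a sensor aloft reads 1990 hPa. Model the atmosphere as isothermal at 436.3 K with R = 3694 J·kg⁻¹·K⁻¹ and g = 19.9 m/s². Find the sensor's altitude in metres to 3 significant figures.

Scale height: H = RT/g = 3694 × 436.3 / 19.9 = 80990 m.
Invert the barometric formula: z = H ln(P₀/P).
P₀/P = 2619/1990 = 1.3161; ln(1.3161) = 0.27467.
z = 80990 × 0.27467 = 22246 m.

z ≈ 22200 m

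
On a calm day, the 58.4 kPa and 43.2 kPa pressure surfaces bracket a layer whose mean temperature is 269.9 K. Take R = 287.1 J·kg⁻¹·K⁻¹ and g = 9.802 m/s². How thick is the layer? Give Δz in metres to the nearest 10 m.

Δz ≈ 2380 m

Hypsometric equation: Δz = (R T̄/g) ln(P₁/P₂).
R T̄/g = 287.1 × 269.9 / 9.802 = 7905.4 m.
ln(58.4/43.2) = ln(1.3519) = 0.30151.
Δz = 7905.4 × 0.30151 = 2383.6 m.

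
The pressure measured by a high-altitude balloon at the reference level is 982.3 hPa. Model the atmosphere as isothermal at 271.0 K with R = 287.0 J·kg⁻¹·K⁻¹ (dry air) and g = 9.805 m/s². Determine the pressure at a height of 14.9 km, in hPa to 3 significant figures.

Scale height: H = RT/g = 287.0 × 271.0 / 9.805 = 7932.4 m.
Barometric formula: P = P₀ exp(−z/H).
z/H = 14900/7932.4 = 1.8784; exp(−1.8784) = 0.15283.
P = 982.3 × 0.15283 = 150.12 hPa.

P ≈ 150 hPa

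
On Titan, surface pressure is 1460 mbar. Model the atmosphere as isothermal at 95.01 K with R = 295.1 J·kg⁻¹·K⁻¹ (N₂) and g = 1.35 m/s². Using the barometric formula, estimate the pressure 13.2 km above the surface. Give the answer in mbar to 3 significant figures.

P ≈ 773 mbar

Scale height: H = RT/g = 295.1 × 95.01 / 1.35 = 20768 m.
Barometric formula: P = P₀ exp(−z/H).
z/H = 13200/20768 = 0.63559; exp(−0.63559) = 0.52962.
P = 1460 × 0.52962 = 773.25 mbar.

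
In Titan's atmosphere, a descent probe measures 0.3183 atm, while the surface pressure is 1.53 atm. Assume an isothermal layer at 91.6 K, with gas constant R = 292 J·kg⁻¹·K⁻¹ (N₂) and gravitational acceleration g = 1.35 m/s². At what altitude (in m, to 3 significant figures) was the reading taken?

z ≈ 31100 m

Scale height: H = RT/g = 292 × 91.6 / 1.35 = 19813 m.
Invert the barometric formula: z = H ln(P₀/P).
P₀/P = 1.53/0.3183 = 4.8068; ln(4.8068) = 1.5700.
z = 19813 × 1.5700 = 31106 m.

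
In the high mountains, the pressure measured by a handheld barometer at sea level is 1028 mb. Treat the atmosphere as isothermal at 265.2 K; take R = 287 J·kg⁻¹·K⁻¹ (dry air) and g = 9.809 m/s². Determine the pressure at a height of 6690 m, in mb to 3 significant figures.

P ≈ 434 mb

Scale height: H = RT/g = 287 × 265.2 / 9.809 = 7759.4 m.
Barometric formula: P = P₀ exp(−z/H).
z/H = 6690.0/7759.4 = 0.86218; exp(−0.86218) = 0.42224.
P = 1028 × 0.42224 = 434.06 mb.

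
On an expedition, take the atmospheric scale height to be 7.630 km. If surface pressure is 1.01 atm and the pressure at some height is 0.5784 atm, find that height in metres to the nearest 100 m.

Invert the barometric formula: z = H ln(P₀/P).
P₀/P = 1.01/0.5784 = 1.7462; ln(1.7462) = 0.55744.
z = 7630.0 × 0.55744 = 4253.3 m.

z ≈ 4300 m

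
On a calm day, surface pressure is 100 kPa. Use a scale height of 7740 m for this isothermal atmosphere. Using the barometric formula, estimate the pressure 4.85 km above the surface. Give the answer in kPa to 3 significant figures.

Barometric formula: P = P₀ exp(−z/H).
z/H = 4850.0/7740.0 = 0.62661; exp(−0.62661) = 0.53440.
P = 100 × 0.53440 = 53.440 kPa.

P ≈ 53.4 kPa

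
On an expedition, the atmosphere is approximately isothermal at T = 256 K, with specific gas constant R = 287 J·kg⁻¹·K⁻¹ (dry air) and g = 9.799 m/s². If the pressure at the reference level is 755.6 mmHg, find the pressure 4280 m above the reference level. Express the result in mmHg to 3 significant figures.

Scale height: H = RT/g = 287 × 256 / 9.799 = 7497.9 m.
Barometric formula: P = P₀ exp(−z/H).
z/H = 4280.0/7497.9 = 0.57083; exp(−0.57083) = 0.56506.
P = 755.6 × 0.56506 = 426.96 mmHg.

P ≈ 427 mmHg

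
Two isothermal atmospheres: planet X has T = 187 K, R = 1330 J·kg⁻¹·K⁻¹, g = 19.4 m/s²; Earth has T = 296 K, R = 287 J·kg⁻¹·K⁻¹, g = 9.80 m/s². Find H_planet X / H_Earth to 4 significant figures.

H = RT/g for each body.
H_planet X = 1330 × 187 / 19.4 = 12820 m.
H_Earth = 287 × 296 / 9.80 = 8668.6 m.
H_planet X/H_Earth = 12820/8668.6 = 1.4789.

H_planet X/H_Earth ≈ 1.479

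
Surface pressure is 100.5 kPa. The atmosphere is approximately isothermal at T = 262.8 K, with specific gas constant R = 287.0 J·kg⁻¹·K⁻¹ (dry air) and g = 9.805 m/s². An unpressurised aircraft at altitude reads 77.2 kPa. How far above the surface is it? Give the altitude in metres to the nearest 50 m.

z ≈ 2050 m

Scale height: H = RT/g = 287.0 × 262.8 / 9.805 = 7692.4 m.
Invert the barometric formula: z = H ln(P₀/P).
P₀/P = 100.5/77.2 = 1.3018; ln(1.3018) = 0.26375.
z = 7692.4 × 0.26375 = 2028.9 m.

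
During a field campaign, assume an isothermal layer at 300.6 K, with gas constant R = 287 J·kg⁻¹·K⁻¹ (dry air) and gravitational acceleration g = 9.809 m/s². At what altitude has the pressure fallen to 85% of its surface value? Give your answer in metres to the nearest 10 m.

Scale height: H = RT/g = 287 × 300.6 / 9.809 = 8795.2 m.
Set P/P₀ = exp(−z/H) = 0.85, so z = −H ln(0.85).
−ln(0.85) = 0.16252; z = 8795.2 × 0.16252 = 1429.4 m.

z ≈ 1430 m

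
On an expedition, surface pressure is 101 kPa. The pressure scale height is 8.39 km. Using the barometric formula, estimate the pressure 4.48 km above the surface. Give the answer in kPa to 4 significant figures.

P ≈ 59.21 kPa

Barometric formula: P = P₀ exp(−z/H).
z/H = 4480.0/8390.0 = 0.53397; exp(−0.53397) = 0.58627.
P = 101 × 0.58627 = 59.213 kPa.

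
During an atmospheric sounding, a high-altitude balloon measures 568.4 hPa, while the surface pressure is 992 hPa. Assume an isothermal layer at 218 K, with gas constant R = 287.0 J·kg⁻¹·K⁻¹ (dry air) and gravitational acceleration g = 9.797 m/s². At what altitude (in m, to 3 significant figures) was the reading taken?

Scale height: H = RT/g = 287.0 × 218 / 9.797 = 6386.2 m.
Invert the barometric formula: z = H ln(P₀/P).
P₀/P = 992/568.4 = 1.7452; ln(1.7452) = 0.55687.
z = 6386.2 × 0.55687 = 3556.3 m.

z ≈ 3560 m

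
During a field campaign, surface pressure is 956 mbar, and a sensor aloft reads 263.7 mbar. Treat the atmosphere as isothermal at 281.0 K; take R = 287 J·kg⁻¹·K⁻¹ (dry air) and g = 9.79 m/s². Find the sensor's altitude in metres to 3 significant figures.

Scale height: H = RT/g = 287 × 281.0 / 9.79 = 8237.7 m.
Invert the barometric formula: z = H ln(P₀/P).
P₀/P = 956/263.7 = 3.6253; ln(3.6253) = 1.2879.
z = 8237.7 × 1.2879 = 10609 m.

z ≈ 10600 m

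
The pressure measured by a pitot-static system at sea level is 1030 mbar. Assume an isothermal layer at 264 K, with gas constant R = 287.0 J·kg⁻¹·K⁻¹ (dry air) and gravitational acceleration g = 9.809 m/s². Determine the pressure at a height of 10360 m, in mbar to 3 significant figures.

P ≈ 269 mbar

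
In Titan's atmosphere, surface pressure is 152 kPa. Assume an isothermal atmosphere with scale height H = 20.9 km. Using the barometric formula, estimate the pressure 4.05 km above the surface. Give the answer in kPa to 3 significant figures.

P ≈ 125 kPa

Barometric formula: P = P₀ exp(−z/H).
z/H = 4050.0/20900 = 0.19378; exp(−0.19378) = 0.82384.
P = 152 × 0.82384 = 125.22 kPa.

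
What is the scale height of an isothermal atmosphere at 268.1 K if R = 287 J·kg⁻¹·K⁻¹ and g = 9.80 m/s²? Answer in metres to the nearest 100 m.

H ≈ 7900 m

The scale height of an isothermal atmosphere is H = RT/g.
H = 287 × 268.1 / 9.80 = 76945/9.80 = 7851.5 m.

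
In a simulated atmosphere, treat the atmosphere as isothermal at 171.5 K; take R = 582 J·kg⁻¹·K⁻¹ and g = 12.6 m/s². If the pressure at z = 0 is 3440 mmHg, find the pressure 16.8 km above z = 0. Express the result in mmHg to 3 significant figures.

Scale height: H = RT/g = 582 × 171.5 / 12.6 = 7921.7 m.
Barometric formula: P = P₀ exp(−z/H).
z/H = 16800/7921.7 = 2.1208; exp(−2.1208) = 0.11994.
P = 3440 × 0.11994 = 412.59 mmHg.

P ≈ 413 mmHg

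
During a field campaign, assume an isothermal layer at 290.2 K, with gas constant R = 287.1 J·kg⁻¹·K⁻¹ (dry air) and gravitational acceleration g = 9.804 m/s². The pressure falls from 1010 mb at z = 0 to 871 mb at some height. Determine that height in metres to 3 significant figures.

Scale height: H = RT/g = 287.1 × 290.2 / 9.804 = 8498.2 m.
Invert the barometric formula: z = H ln(P₀/P).
P₀/P = 1010/871 = 1.1596; ln(1.1596) = 0.14808.
z = 8498.2 × 0.14808 = 1258.4 m.

z ≈ 1260 m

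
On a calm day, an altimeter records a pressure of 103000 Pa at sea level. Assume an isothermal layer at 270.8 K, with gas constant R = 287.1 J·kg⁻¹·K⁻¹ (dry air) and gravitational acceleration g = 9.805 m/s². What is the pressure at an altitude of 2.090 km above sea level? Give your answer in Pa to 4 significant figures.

P ≈ 79130 Pa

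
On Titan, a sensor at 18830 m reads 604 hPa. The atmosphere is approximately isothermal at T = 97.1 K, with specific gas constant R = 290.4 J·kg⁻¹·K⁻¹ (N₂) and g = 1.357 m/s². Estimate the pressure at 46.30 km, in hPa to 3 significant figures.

P ≈ 161 hPa

Scale height: H = RT/g = 290.4 × 97.1 / 1.357 = 20780 m.
Between two levels, P₂ = P₁ exp(−Δz/H) with Δz = z₂ − z₁.
Δz = 46300 − 18830 = 27470 m; Δz/H = 27470/20780 = 1.3219.
P₂ = 604 × exp(−1.3219) = 604 × 0.26663 = 161.04 hPa.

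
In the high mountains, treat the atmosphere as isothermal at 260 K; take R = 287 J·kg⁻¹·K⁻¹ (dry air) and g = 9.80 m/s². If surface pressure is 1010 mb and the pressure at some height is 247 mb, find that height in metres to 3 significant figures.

Scale height: H = RT/g = 287 × 260 / 9.80 = 7614.3 m.
Invert the barometric formula: z = H ln(P₀/P).
P₀/P = 1010/247 = 4.0891; ln(4.0891) = 1.4083.
z = 7614.3 × 1.4083 = 10723 m.

z ≈ 10700 m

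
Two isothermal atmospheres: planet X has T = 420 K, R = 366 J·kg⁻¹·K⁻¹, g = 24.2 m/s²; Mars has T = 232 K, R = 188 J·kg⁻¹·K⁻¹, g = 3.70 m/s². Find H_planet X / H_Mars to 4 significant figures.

H = RT/g for each body.
H_planet X = 366 × 420 / 24.2 = 6352.1 m.
H_Mars = 188 × 232 / 3.70 = 11788 m.
H_planet X/H_Mars = 6352.1/11788 = 0.53886.

H_planet X/H_Mars ≈ 0.5389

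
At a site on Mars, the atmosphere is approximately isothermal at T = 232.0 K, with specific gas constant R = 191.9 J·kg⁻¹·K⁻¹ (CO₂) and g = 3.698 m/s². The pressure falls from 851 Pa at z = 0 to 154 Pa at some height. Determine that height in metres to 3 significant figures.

Scale height: H = RT/g = 191.9 × 232.0 / 3.698 = 12039 m.
Invert the barometric formula: z = H ln(P₀/P).
P₀/P = 851/154 = 5.5260; ln(5.5260) = 1.7095.
z = 12039 × 1.7095 = 20581 m.

z ≈ 20600 m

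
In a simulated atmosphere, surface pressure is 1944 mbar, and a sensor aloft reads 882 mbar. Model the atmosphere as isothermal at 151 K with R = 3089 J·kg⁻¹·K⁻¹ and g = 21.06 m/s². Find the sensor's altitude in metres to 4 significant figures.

Scale height: H = RT/g = 3089 × 151 / 21.06 = 22148 m.
Invert the barometric formula: z = H ln(P₀/P).
P₀/P = 1944/882 = 2.2041; ln(2.2041) = 0.79032.
z = 22148 × 0.79032 = 17504 m.

z ≈ 17500 m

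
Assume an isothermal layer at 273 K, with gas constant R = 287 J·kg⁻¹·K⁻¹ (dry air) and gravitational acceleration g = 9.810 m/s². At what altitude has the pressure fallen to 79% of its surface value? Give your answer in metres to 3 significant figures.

z ≈ 1880 m

Scale height: H = RT/g = 287 × 273 / 9.810 = 7986.9 m.
Set P/P₀ = exp(−z/H) = 0.79, so z = −H ln(0.79).
−ln(0.79) = 0.23572; z = 7986.9 × 0.23572 = 1882.7 m.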